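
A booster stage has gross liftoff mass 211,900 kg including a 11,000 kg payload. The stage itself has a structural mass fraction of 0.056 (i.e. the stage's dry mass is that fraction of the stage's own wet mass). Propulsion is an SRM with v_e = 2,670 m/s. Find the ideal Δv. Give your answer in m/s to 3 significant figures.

Δv ≈ 6020 m/s

Stage wet mass = m₀ − payload = 211,900 − 11,000 = 200,900 kg.
Stage dry mass = ε × stage wet mass = 0.056 × 200,900 = 11,250.4 kg.
Burnout mass m_f = stage dry + payload = 11,250.4 + 11,000 = 22,250.4 kg.
By the Tsiolkovsky rocket equation, Δv = v_e · ln(211,900/22,250.4) = 2670.0 × ln(9.523) = 2670.0 × 2.2538 ≈ 6018 m/s.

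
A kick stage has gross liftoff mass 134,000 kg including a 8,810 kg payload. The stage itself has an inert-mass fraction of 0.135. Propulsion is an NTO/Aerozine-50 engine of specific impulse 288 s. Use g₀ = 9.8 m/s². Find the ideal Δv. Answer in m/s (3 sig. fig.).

Stage wet mass = m₀ − payload = 134,000 − 8,810 = 125,190 kg.
Stage dry mass = ε × stage wet mass = 0.135 × 125,190 = 16,900.7 kg.
Burnout mass m_f = stage dry + payload = 16,900.7 + 8,810 = 25,710.7 kg.
v_e = Isp · g₀ = 288 × 9.8 = 2822.4 m/s.
Using Δv = v_e ln(m₀/m_f): Δv = v_e · ln(134,000/25,710.7) = 2822.4 × ln(5.212) = 2822.4 × 1.6509 ≈ 4660 m/s.

Δv ≈ 4660 m/s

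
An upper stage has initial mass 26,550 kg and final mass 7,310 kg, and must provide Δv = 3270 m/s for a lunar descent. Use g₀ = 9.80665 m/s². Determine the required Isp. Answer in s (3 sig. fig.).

ln(m₀/m_f) = ln(26550/7310) = ln(3.632) = 1.2898.
Using Δv = v_e ln(m₀/m_f): v_e = Δv / ln(m₀/m_f) = 3270 / 1.2898 = 2535.3 m/s.
Isp = v_e / g₀ = 2535.3 / 9.80665 = 258.5 s.

Isp ≈ 259 s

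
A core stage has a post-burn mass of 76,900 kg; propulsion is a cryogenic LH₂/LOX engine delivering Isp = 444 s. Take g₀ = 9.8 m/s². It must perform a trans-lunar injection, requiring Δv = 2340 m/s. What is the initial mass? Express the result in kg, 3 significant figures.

v_e = Isp · g₀ = 444 × 9.8 = 4351.2 m/s.
From the ideal rocket equation, m₀/m_f = exp(Δv / v_e) = exp(2340 / 4351.2) = exp(0.5378) = 1.7122.
m₀ = m_f × 1.7122 = 76,900 × 1.7122 = 131,668 kg.

initial mass ≈ 132000 kg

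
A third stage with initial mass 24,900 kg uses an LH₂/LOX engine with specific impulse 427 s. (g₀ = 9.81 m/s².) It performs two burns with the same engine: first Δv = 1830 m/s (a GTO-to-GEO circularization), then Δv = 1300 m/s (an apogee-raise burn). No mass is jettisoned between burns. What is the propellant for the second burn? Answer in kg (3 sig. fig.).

v_e = Isp · g₀ = 427 × 9.81 = 4188.9 m/s.
After the first burn: m = 24900 × exp(−1830/4188.9) = 24900 × 0.64605 = 16,086.6 kg.
After the second burn: m = 16,086.6 × exp(−1300/4188.9) = 16,086.6 × 0.73319 = 11,794.5 kg.
Second-burn propellant = 16,086.6 − 11,794.5 = 4,292.1 kg.

propellant for the second burn ≈ 4290 kg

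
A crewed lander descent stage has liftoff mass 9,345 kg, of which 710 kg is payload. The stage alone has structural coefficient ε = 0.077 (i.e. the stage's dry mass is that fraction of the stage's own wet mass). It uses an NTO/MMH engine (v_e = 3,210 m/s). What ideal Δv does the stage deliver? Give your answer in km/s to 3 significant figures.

Δv ≈ 6.15 km/s

Stage wet mass = m₀ − payload = 9,345 − 710 = 8,635 kg.
Stage dry mass = ε × stage wet mass = 0.077 × 8,635 = 664.895 kg.
Burnout mass m_f = stage dry + payload = 664.895 + 710 = 1,374.895 kg.
Δv = v_e · ln(9,345/1,374.895) = 3210.0 × ln(6.797) = 3210.0 × 1.9165 ≈ 6152 m/s.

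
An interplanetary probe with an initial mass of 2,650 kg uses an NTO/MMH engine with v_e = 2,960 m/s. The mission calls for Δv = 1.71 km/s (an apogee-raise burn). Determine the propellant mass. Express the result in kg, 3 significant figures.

propellant mass ≈ 1160 kg

By the Tsiolkovsky rocket equation, m₀/m_f = exp(Δv / v_e) = exp(1710 / 2960.0) = exp(0.5777) = 1.7819.
m_f = 2,650 / 1.7819 = 1,487.18 kg, so propellant = m₀ − m_f = 2,650 − 1,487.18 = 1,162.82 kg.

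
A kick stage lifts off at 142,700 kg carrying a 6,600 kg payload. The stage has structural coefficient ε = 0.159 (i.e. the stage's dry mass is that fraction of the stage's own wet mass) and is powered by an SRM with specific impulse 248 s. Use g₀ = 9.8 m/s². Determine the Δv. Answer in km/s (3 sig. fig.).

Δv ≈ 3.94 km/s

Stage wet mass = m₀ − payload = 142,700 − 6,600 = 136,100 kg.
Stage dry mass = ε × stage wet mass = 0.159 × 136,100 = 21,639.9 kg.
Burnout mass m_f = stage dry + payload = 21,639.9 + 6,600 = 28,239.9 kg.
v_e = Isp · g₀ = 248 × 9.8 = 2430.4 m/s.
Δv = v_e · ln(142,700/28,239.9) = 2430.4 × ln(5.053) = 2430.4 × 1.6200 ≈ 3937 m/s.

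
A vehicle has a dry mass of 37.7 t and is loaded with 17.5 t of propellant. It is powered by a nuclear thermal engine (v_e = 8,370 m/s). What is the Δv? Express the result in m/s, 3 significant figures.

m₀ = m_dry + m_prop = 37.7 + 17.5 = 55.2 t.
Rocket equation: Δv = v_e · ln(m₀/m_f) = 8370.0 × ln(1.464) = 8370.0 × 0.3813 ≈ 3191.5 m/s.

Δv ≈ 3190 m/s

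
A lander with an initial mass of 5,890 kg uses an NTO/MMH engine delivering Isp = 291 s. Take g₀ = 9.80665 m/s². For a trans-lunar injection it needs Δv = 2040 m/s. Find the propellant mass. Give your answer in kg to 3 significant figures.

propellant mass ≈ 3010 kg

v_e = Isp · g₀ = 291 × 9.80665 = 2853.7 m/s.
m₀/m_f = exp(Δv / v_e) = exp(2040 / 2853.7) = exp(0.7149) = 2.0439.
m_f = 5,890 / 2.0439 = 2,881.75 kg, so propellant = m₀ − m_f = 5,890 − 2,881.75 = 3,008.25 kg.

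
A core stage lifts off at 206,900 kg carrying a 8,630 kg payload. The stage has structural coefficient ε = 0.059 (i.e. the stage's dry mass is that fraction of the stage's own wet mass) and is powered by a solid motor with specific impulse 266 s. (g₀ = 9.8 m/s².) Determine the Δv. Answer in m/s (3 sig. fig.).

Stage wet mass = m₀ − payload = 206,900 − 8,630 = 198,270 kg.
Stage dry mass = ε × stage wet mass = 0.059 × 198,270 = 11,697.9 kg.
Burnout mass m_f = stage dry + payload = 11,697.9 + 8,630 = 20,327.9 kg.
v_e = Isp · g₀ = 266 × 9.8 = 2606.8 m/s.
Δv = v_e · ln(206,900/20,327.9) = 2606.8 × ln(10.18) = 2606.8 × 2.3202 ≈ 6048 m/s.

Δv ≈ 6050 m/s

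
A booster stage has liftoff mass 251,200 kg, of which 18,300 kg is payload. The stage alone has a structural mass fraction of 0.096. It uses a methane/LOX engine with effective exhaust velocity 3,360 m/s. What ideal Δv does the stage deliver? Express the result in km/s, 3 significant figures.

Stage wet mass = m₀ − payload = 251,200 − 18,300 = 232,900 kg.
Stage dry mass = ε × stage wet mass = 0.096 × 232,900 = 22,358.4 kg.
Burnout mass m_f = stage dry + payload = 22,358.4 + 18,300 = 40,658.4 kg.
Δv = v_e · ln(251,200/40,658.4) = 3360.0 × ln(6.178) = 3360.0 × 1.8210 ≈ 6119 m/s.

Δv ≈ 6.12 km/s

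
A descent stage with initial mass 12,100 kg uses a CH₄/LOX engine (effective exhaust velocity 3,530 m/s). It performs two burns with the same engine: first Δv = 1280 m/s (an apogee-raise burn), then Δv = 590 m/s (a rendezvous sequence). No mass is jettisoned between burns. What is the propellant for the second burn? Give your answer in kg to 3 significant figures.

After the first burn: m = 12100 × exp(−1280/3530.0) = 12100 × 0.69586 = 8,419.91 kg.
After the second burn: m = 8,419.91 × exp(−590/3530.0) = 8,419.91 × 0.84608 = 7,123.92 kg.
Second-burn propellant = 8,419.91 − 7,123.92 = 1,295.99 kg.

propellant for the second burn ≈ 1300 kg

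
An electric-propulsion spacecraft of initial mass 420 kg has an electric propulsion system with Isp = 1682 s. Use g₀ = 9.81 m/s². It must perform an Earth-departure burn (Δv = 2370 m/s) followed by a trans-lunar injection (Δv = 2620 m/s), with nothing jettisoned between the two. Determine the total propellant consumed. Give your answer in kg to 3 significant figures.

v_e = Isp · g₀ = 1682 × 9.81 = 16500.4 m/s.
After the first burn: m = 420 × exp(−2370/16500.4) = 420 × 0.86621 = 363.808 kg.
After the second burn: m = 363.808 × exp(−2620/16500.4) = 363.808 × 0.85318 = 310.394 kg.
Total propellant = m₀ − m_final = 420 − 310.394 = 109.606 kg.

total propellant consumed ≈ 110 kg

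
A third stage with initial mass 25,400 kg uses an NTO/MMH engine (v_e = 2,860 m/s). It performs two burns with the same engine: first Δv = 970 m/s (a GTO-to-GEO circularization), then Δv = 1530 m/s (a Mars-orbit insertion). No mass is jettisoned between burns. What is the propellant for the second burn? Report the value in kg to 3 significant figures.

propellant for the second burn ≈ 7500 kg

After the first burn: m = 25400 × exp(−970/2860.0) = 25400 × 0.71237 = 18,094.2 kg.
After the second burn: m = 18,094.2 × exp(−1530/2860.0) = 18,094.2 × 0.58569 = 10,597.6 kg.
Second-burn propellant = 18,094.2 − 10,597.6 = 7,496.6 kg.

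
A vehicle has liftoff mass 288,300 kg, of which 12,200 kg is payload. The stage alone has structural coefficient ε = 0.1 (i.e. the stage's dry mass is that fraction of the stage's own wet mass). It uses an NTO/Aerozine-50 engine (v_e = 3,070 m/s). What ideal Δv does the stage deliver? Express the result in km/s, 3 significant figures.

Stage wet mass = m₀ − payload = 288,300 − 12,200 = 276,100 kg.
Stage dry mass = ε × stage wet mass = 0.1 × 276,100 = 27,610 kg.
Burnout mass m_f = stage dry + payload = 27,610 + 12,200 = 39,810 kg.
Δv = v_e · ln(288,300/39,810) = 3070.0 × ln(7.242) = 3070.0 × 1.9799 ≈ 6078 m/s.

Δv ≈ 6.08 km/s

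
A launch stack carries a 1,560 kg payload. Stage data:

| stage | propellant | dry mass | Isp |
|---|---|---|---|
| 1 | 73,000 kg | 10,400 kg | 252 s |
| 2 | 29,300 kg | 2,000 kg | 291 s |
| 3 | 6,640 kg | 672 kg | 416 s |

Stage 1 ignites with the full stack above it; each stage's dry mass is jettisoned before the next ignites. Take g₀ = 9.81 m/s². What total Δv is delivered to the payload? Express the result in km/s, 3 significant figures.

Ignition mass of stage 1 = 73,000+10,400 + 29,300+2,000 + 6,640+672 + 1,560 = 123,572 kg.
Stage 1: m₀ = 123,572 kg, m_f = 123,572 − 73,000 = 50,572 kg; Δv = 252×9.81×ln(2.443) = 2472.1×0.8934 ≈ 2209 m/s.
Stage 2: m₀ = 40,172 kg, m_f = 40,172 − 29,300 = 10,872 kg; Δv = 291×9.81×ln(3.695) = 2854.7×1.3070 ≈ 3731 m/s.
Stage 3: m₀ = 8,872 kg, m_f = 8,872 − 6,640 = 2,232 kg; Δv = 416×9.81×ln(3.975) = 4081.0×1.3800 ≈ 5632 m/s.
Total Δv = 2209 + 3731 + 5632 = 11572 m/s.

Δv ≈ 11.6 km/s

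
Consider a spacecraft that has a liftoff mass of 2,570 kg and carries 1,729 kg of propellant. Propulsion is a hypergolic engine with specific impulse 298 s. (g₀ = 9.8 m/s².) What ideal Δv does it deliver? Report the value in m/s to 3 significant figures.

v_e = Isp · g₀ = 298 × 9.8 = 2920.4 m/s.
m_f = m₀ − m_prop = 2,570 − 1,729 = 841 kg.
From the ideal rocket equation, Δv = v_e · ln(m₀/m_f) = 2920.4 × ln(3.056) = 2920.4 × 1.1171 ≈ 3262.3 m/s.

Δv ≈ 3260 m/s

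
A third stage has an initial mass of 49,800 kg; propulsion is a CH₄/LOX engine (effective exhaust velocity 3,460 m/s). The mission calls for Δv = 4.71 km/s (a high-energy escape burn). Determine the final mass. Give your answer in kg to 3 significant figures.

final mass ≈ 12800 kg

m₀/m_f = exp(Δv / v_e) = exp(4710 / 3460.0) = exp(1.3613) = 3.9012.
m_f = m₀ / 3.9012 = 49,800 / 3.9012 = 12,765.3 kg.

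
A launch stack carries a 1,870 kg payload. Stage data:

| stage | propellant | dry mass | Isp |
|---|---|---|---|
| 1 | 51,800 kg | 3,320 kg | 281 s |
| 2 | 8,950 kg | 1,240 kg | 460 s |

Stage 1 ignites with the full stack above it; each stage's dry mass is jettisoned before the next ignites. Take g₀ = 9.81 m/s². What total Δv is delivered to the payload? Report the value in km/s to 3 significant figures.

Ignition mass of stage 1 = 51,800+3,320 + 8,950+1,240 + 1,870 = 67,180 kg.
Stage 1: m₀ = 67,180 kg, m_f = 67,180 − 51,800 = 15,380 kg; Δv = 281×9.81×ln(4.368) = 2756.6×1.4743 ≈ 4064 m/s.
Stage 2: m₀ = 12,060 kg, m_f = 12,060 − 8,950 = 3,110 kg; Δv = 460×9.81×ln(3.878) = 4512.6×1.3553 ≈ 6116 m/s.
Total Δv = 4064 + 6116 = 10180 m/s.

Δv ≈ 10.2 km/s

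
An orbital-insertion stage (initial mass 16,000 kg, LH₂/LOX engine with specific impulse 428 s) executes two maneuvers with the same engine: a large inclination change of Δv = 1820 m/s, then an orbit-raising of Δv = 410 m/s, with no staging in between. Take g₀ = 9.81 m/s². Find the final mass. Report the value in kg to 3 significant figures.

final mass ≈ 9410 kg

v_e = Isp · g₀ = 428 × 9.81 = 4198.7 m/s.
After the first burn: m = 16000 × exp(−1820/4198.7) = 16000 × 0.64826 = 10,372.2 kg.
After the second burn: m = 10,372.2 × exp(−410/4198.7) = 10,372.2 × 0.90697 = 9,407.27 kg.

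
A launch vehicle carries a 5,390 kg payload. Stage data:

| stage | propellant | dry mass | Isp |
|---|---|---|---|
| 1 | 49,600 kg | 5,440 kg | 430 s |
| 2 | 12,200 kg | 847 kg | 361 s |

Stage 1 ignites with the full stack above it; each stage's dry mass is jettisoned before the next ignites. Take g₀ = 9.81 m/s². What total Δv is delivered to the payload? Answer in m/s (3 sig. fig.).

Δv ≈ 8580 m/s

Ignition mass of stage 1 = 49,600+5,440 + 12,200+847 + 5,390 = 73,477 kg.
Stage 1: m₀ = 73,477 kg, m_f = 73,477 − 49,600 = 23,877 kg; Δv = 430×9.81×ln(3.077) = 4218.3×1.1241 ≈ 4742 m/s.
Stage 2: m₀ = 18,437 kg, m_f = 18,437 − 12,200 = 6,237 kg; Δv = 361×9.81×ln(2.956) = 3541.4×1.0839 ≈ 3838 m/s.
Total Δv = 4742 + 3838 = 8580 m/s.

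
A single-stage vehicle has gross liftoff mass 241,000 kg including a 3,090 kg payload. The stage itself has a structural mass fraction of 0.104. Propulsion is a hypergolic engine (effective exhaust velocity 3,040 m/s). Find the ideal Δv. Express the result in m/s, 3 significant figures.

Stage wet mass = m₀ − payload = 241,000 − 3,090 = 237,910 kg.
Stage dry mass = ε × stage wet mass = 0.104 × 237,910 = 24,742.6 kg.
Burnout mass m_f = stage dry + payload = 24,742.6 + 3,090 = 27,832.6 kg.
Δv = v_e · ln(241,000/27,832.6) = 3040.0 × ln(8.659) = 3040.0 × 2.1586 ≈ 6562 m/s.

Δv ≈ 6560 m/s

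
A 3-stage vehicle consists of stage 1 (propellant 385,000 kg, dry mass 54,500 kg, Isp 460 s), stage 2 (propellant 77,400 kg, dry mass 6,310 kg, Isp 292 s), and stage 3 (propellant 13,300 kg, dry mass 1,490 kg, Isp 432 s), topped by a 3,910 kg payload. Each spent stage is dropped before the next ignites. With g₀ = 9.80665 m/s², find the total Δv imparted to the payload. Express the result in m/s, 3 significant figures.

Ignition mass of stage 1 = 385,000+54,500 + 77,400+6,310 + 13,300+1,490 + 3,910 = 541,910 kg.
Stage 1: m₀ = 541,910 kg, m_f = 541,910 − 385,000 = 156,910 kg; Δv = 460×9.80665×ln(3.454) = 4511.1×1.2394 ≈ 5591 m/s.
Stage 2: m₀ = 102,410 kg, m_f = 102,410 − 77,400 = 25,010 kg; Δv = 292×9.80665×ln(4.095) = 2863.5×1.4097 ≈ 4037 m/s.
Stage 3: m₀ = 18,700 kg, m_f = 18,700 − 13,300 = 5,400 kg; Δv = 432×9.80665×ln(3.463) = 4236.5×1.2421 ≈ 5262 m/s.
Total Δv = 5591 + 4037 + 5262 = 14890 m/s.

Δv ≈ 14900 m/s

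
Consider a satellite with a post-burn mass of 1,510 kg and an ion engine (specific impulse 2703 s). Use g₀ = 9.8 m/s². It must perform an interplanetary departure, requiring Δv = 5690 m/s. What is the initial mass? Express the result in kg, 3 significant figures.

initial mass ≈ 1870 kg

v_e = Isp · g₀ = 2703 × 9.8 = 26489.4 m/s.
By the Tsiolkovsky rocket equation, m₀/m_f = exp(Δv / v_e) = exp(5690 / 26489.4) = exp(0.2148) = 1.2396.
m₀ = m_f × 1.2396 = 1,510 × 1.2396 = 1,871.8 kg.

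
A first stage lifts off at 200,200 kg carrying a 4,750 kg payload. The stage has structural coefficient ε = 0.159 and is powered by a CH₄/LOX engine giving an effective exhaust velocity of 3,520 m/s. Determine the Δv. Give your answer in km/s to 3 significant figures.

Δv ≈ 6.06 km/s

Stage wet mass = m₀ − payload = 200,200 − 4,750 = 195,450 kg.
Stage dry mass = ε × stage wet mass = 0.159 × 195,450 = 31,076.6 kg.
Burnout mass m_f = stage dry + payload = 31,076.6 + 4,750 = 35,826.6 kg.
From the ideal rocket equation, Δv = v_e · ln(200,200/35,826.6) = 3520.0 × ln(5.588) = 3520.0 × 1.7206 ≈ 6057 m/s.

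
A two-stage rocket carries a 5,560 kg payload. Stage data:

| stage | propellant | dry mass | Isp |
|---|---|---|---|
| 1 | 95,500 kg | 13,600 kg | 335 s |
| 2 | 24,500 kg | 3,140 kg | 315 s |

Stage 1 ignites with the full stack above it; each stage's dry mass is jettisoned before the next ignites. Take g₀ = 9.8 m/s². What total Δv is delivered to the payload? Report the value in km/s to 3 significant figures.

Δv ≈ 7.79 km/s

Ignition mass of stage 1 = 95,500+13,600 + 24,500+3,140 + 5,560 = 142,300 kg.
Stage 1: m₀ = 142,300 kg, m_f = 142,300 − 95,500 = 46,800 kg; Δv = 335×9.8×ln(3.041) = 3283.0×1.1121 ≈ 3651 m/s.
Stage 2: m₀ = 33,200 kg, m_f = 33,200 − 24,500 = 8,700 kg; Δv = 315×9.8×ln(3.816) = 3087.0×1.3392 ≈ 4134 m/s.
Total Δv = 3651 + 4134 = 7785 m/s.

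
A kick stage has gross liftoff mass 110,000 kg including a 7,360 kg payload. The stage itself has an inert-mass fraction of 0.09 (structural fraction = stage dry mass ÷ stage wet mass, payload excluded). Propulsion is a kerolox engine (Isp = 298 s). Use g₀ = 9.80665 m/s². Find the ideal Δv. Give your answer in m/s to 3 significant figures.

Δv ≈ 5530 m/s

Stage wet mass = m₀ − payload = 110,000 − 7,360 = 102,640 kg.
Stage dry mass = ε × stage wet mass = 0.09 × 102,640 = 9,237.6 kg.
Burnout mass m_f = stage dry + payload = 9,237.6 + 7,360 = 16,597.6 kg.
v_e = Isp · g₀ = 298 × 9.80665 = 2922.4 m/s.
Δv = v_e · ln(110,000/16,597.6) = 2922.4 × ln(6.627) = 2922.4 × 1.8912 ≈ 5527 m/s.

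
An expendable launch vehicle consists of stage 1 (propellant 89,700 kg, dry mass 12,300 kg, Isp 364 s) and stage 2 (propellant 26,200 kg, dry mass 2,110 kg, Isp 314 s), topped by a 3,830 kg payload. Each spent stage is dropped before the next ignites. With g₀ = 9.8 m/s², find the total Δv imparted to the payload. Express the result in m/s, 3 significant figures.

Δv ≈ 9140 m/s

Ignition mass of stage 1 = 89,700+12,300 + 26,200+2,110 + 3,830 = 134,140 kg.
Stage 1: m₀ = 134,140 kg, m_f = 134,140 − 89,700 = 44,440 kg; Δv = 364×9.8×ln(3.018) = 3567.2×1.1047 ≈ 3941 m/s.
Stage 2: m₀ = 32,140 kg, m_f = 32,140 − 26,200 = 5,940 kg; Δv = 314×9.8×ln(5.411) = 3077.2×1.6884 ≈ 5196 m/s.
Total Δv = 3941 + 5196 = 9137 m/s.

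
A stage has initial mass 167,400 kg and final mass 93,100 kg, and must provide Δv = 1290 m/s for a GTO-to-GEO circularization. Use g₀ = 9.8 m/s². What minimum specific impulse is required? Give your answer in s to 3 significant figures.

ln(m₀/m_f) = ln(167400/93100) = ln(1.798) = 0.5867.
From the ideal rocket equation, v_e = Δv / ln(m₀/m_f) = 1290 / 0.5867 = 2198.7 m/s.
Isp = v_e / g₀ = 2198.7 / 9.8 = 224.4 s.

Isp ≈ 224 s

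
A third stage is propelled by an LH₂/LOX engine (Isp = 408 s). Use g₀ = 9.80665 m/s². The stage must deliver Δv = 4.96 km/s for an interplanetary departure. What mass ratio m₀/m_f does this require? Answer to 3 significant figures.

v_e = Isp · g₀ = 408 × 9.80665 = 4001.1 m/s.
Using Δv = v_e ln(m₀/m_f): m₀/m_f = exp(Δv / v_e) = exp(4960 / 4001.1) = exp(1.2397) = 3.4544.

mass ratio ≈ 3.45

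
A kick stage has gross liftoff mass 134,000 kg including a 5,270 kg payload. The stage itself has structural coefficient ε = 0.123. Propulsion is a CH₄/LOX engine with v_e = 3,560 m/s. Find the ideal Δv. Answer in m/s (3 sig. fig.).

Stage wet mass = m₀ − payload = 134,000 − 5,270 = 128,730 kg.
Stage dry mass = ε × stage wet mass = 0.123 × 128,730 = 15,833.8 kg.
Burnout mass m_f = stage dry + payload = 15,833.8 + 5,270 = 21,103.8 kg.
Using Δv = v_e ln(m₀/m_f): Δv = v_e · ln(134,000/21,103.8) = 3560.0 × ln(6.35) = 3560.0 × 1.8484 ≈ 6580 m/s.

Δv ≈ 6580 m/s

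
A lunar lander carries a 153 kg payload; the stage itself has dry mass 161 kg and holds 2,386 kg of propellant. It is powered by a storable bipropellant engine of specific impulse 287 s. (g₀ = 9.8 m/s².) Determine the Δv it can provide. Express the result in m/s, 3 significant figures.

Δv ≈ 6050 m/s

v_e = Isp · g₀ = 287 × 9.8 = 2812.6 m/s.
m₀ = payload + dry + propellant = 153 + 161 + 2,386 = 2,700 kg.
m_f = payload + dry = 153 + 161 = 314 kg.
Rocket equation: Δv = v_e · ln(m₀/m_f) = 2812.6 × ln(8.599) = 2812.6 × 2.1516 ≈ 6051.6 m/s.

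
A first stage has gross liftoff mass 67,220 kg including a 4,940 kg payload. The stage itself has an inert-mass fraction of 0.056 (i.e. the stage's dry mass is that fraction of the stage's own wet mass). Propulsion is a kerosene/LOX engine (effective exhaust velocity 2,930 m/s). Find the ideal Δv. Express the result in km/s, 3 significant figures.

Δv ≈ 6.08 km/s

Stage wet mass = m₀ − payload = 67,220 − 4,940 = 62,280 kg.
Stage dry mass = ε × stage wet mass = 0.056 × 62,280 = 3,487.68 kg.
Burnout mass m_f = stage dry + payload = 3,487.68 + 4,940 = 8,427.68 kg.
Δv = v_e · ln(67,220/8,427.68) = 2930.0 × ln(7.976) = 2930.0 × 2.0764 ≈ 6084 m/s.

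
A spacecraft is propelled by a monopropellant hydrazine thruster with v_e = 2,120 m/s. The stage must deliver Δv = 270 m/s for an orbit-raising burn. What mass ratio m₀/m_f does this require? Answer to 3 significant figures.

By the Tsiolkovsky rocket equation, m₀/m_f = exp(Δv / v_e) = exp(270 / 2120.0) = exp(0.1274) = 1.1358.

mass ratio ≈ 1.14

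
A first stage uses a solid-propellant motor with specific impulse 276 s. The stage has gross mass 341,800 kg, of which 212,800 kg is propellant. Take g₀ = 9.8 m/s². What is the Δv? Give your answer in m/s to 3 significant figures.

v_e = Isp · g₀ = 276 × 9.8 = 2704.8 m/s.
m_f = m₀ − m_prop = 341,800 − 212,800 = 129,000 kg.
Rocket equation: Δv = v_e · ln(m₀/m_f) = 2704.8 × ln(2.65) = 2704.8 × 0.9744 ≈ 2635.6 m/s.

Δv ≈ 2640 m/s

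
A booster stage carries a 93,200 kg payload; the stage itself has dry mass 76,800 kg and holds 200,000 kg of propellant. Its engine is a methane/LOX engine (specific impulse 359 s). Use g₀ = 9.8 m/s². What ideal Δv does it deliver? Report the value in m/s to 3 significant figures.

v_e = Isp · g₀ = 359 × 9.8 = 3518.2 m/s.
m₀ = payload + dry + propellant = 93,200 + 76,800 + 200,000 = 370,000 kg.
m_f = payload + dry = 93,200 + 76,800 = 170,000 kg.
Δv = v_e · ln(m₀/m_f) = 3518.2 × ln(2.176) = 3518.2 × 0.7777 ≈ 2736.1 m/s.

Δv ≈ 2740 m/s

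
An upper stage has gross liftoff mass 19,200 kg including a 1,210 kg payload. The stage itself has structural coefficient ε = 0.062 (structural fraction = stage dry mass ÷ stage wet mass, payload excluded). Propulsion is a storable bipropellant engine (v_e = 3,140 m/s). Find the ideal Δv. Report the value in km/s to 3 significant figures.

Stage wet mass = m₀ − payload = 19,200 − 1,210 = 17,990 kg.
Stage dry mass = ε × stage wet mass = 0.062 × 17,990 = 1,115.38 kg.
Burnout mass m_f = stage dry + payload = 1,115.38 + 1,210 = 2,325.38 kg.
From the ideal rocket equation, Δv = v_e · ln(19,200/2,325.38) = 3140.0 × ln(8.257) = 3140.0 × 2.1110 ≈ 6629 m/s.

Δv ≈ 6.63 km/s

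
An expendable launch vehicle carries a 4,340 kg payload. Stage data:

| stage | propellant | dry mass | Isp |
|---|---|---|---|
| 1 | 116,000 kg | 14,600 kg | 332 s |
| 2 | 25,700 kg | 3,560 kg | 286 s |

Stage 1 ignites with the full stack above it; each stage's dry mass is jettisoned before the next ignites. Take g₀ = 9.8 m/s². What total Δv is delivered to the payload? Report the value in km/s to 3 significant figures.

Ignition mass of stage 1 = 116,000+14,600 + 25,700+3,560 + 4,340 = 164,200 kg.
Stage 1: m₀ = 164,200 kg, m_f = 164,200 − 116,000 = 48,200 kg; Δv = 332×9.8×ln(3.407) = 3253.6×1.2257 ≈ 3988 m/s.
Stage 2: m₀ = 33,600 kg, m_f = 33,600 − 25,700 = 7,900 kg; Δv = 286×9.8×ln(4.253) = 2802.8×1.4477 ≈ 4058 m/s.
Total Δv = 3988 + 4058 = 8046 m/s.

Δv ≈ 8.05 km/s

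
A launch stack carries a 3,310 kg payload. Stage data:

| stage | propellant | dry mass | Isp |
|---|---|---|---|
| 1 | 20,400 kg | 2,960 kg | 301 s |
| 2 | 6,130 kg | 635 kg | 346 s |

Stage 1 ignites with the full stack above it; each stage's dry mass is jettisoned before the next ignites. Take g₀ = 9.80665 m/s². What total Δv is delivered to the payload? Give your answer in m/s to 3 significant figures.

Δv ≈ 5960 m/s

Ignition mass of stage 1 = 20,400+2,960 + 6,130+635 + 3,310 = 33,435 kg.
Stage 1: m₀ = 33,435 kg, m_f = 33,435 − 20,400 = 13,035 kg; Δv = 301×9.80665×ln(2.565) = 2951.8×0.9420 ≈ 2780 m/s.
Stage 2: m₀ = 10,075 kg, m_f = 10,075 − 6,130 = 3,945 kg; Δv = 346×9.80665×ln(2.554) = 3393.1×0.9376 ≈ 3181 m/s.
Total Δv = 2780 + 3181 = 5961 m/s.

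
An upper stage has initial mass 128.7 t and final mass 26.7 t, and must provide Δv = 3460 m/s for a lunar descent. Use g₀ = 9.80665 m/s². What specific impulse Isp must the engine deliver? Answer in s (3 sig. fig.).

Isp ≈ 224 s

ln(m₀/m_f) = ln(128700/26700) = ln(4.82) = 1.5728.
Rocket equation: v_e = Δv / ln(m₀/m_f) = 3460 / 1.5728 = 2199.9 m/s.
Isp = v_e / g₀ = 2199.9 / 9.80665 = 224.3 s.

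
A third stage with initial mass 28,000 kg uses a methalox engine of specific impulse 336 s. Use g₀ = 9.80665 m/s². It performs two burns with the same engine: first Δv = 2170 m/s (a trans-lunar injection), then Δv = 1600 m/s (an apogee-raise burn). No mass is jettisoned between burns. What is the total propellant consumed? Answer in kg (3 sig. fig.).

v_e = Isp · g₀ = 336 × 9.80665 = 3295.0 m/s.
After the first burn: m = 28000 × exp(−2170/3295.0) = 28000 × 0.51759 = 14,492.5 kg.
After the second burn: m = 14,492.5 × exp(−1600/3295.0) = 14,492.5 × 0.61534 = 8,917.81 kg.
Total propellant = m₀ − m_final = 28000 − 8,917.81 = 19,082.19 kg.

total propellant consumed ≈ 19100 kg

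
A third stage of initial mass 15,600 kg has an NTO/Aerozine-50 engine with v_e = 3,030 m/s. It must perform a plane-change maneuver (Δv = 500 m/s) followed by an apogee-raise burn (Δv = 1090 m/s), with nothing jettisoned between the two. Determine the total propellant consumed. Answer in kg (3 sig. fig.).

After the first burn: m = 15600 × exp(−500/3030.0) = 15600 × 0.84788 = 13,226.9 kg.
After the second burn: m = 13,226.9 × exp(−1090/3030.0) = 13,226.9 × 0.69786 = 9,230.52 kg.
Total propellant = m₀ − m_final = 15600 − 9,230.52 = 6,369.48 kg.

total propellant consumed ≈ 6370 kg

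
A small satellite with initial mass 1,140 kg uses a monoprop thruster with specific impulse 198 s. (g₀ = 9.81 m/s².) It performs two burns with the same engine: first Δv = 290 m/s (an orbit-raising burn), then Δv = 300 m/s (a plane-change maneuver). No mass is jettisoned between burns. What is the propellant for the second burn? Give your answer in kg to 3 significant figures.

v_e = Isp · g₀ = 198 × 9.81 = 1942.4 m/s.
After the first burn: m = 1140 × exp(−290/1942.4) = 1140 × 0.86131 = 981.893 kg.
After the second burn: m = 981.893 × exp(−300/1942.4) = 981.893 × 0.85689 = 841.374 kg.
Second-burn propellant = 981.893 − 841.374 = 140.519 kg.

propellant for the second burn ≈ 141 kg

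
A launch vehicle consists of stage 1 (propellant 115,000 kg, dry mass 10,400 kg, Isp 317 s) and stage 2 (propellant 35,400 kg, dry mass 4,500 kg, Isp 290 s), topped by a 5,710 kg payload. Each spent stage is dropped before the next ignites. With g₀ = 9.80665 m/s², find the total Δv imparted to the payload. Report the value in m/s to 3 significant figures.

Δv ≈ 7730 m/s

Ignition mass of stage 1 = 115,000+10,400 + 35,400+4,500 + 5,710 = 171,010 kg.
Stage 1: m₀ = 171,010 kg, m_f = 171,010 − 115,000 = 56,010 kg; Δv = 317×9.80665×ln(3.053) = 3108.7×1.1162 ≈ 3470 m/s.
Stage 2: m₀ = 45,610 kg, m_f = 45,610 − 35,400 = 10,210 kg; Δv = 290×9.80665×ln(4.467) = 2843.9×1.4968 ≈ 4257 m/s.
Total Δv = 3470 + 4257 = 7727 m/s.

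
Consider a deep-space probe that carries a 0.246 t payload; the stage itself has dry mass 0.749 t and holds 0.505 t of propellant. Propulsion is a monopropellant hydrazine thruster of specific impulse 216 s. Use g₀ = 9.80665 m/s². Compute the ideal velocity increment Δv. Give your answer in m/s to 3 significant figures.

Δv ≈ 869 m/s

v_e = Isp · g₀ = 216 × 9.80665 = 2118.2 m/s.
m₀ = payload + dry + propellant = 0.246 + 0.749 + 0.505 = 1.5 t.
m_f = payload + dry = 0.246 + 0.749 = 0.995 t.
Δv = v_e · ln(m₀/m_f) = 2118.2 × ln(1.508) = 2118.2 × 0.4105 ≈ 869.5 m/s.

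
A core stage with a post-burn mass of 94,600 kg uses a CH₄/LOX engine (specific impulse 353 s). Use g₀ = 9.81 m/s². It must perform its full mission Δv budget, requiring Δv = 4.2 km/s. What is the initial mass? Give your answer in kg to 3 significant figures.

v_e = Isp · g₀ = 353 × 9.81 = 3462.9 m/s.
Using Δv = v_e ln(m₀/m_f): m₀/m_f = exp(Δv / v_e) = exp(4200 / 3462.9) = exp(1.2128) = 3.3630.
m₀ = m_f × 3.3630 = 94,600 × 3.3630 = 318,140 kg.

initial mass ≈ 318000 kg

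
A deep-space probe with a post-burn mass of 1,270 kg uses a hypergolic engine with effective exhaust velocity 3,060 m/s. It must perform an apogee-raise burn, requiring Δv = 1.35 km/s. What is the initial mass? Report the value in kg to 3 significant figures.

Using Δv = v_e ln(m₀/m_f): m₀/m_f = exp(Δv / v_e) = exp(1350 / 3060.0) = exp(0.4412) = 1.5545.
m₀ = m_f × 1.5545 = 1,270 × 1.5545 = 1,974.22 kg.

initial mass ≈ 1970 kg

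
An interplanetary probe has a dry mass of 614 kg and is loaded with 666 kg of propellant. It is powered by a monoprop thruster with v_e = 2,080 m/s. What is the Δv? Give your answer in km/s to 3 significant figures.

m₀ = m_dry + m_prop = 614 + 666 = 1,280 kg.
Δv = v_e · ln(m₀/m_f) = 2080.0 × ln(2.085) = 2080.0 × 0.7346 ≈ 1528.0 m/s.

Δv ≈ 1.53 km/s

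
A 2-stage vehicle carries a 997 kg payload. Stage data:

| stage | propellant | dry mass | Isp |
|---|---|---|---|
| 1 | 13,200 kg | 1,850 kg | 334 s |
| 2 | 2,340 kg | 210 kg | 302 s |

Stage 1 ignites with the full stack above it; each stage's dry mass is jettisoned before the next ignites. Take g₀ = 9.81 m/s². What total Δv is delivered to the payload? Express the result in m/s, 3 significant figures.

Δv ≈ 7250 m/s

Ignition mass of stage 1 = 13,200+1,850 + 2,340+210 + 997 = 18,597 kg.
Stage 1: m₀ = 18,597 kg, m_f = 18,597 − 13,200 = 5,397 kg; Δv = 334×9.81×ln(3.446) = 3276.5×1.2372 ≈ 4054 m/s.
Stage 2: m₀ = 3,547 kg, m_f = 3,547 − 2,340 = 1,207 kg; Δv = 302×9.81×ln(2.939) = 2962.6×1.0780 ≈ 3194 m/s.
Total Δv = 4054 + 3194 = 7248 m/s.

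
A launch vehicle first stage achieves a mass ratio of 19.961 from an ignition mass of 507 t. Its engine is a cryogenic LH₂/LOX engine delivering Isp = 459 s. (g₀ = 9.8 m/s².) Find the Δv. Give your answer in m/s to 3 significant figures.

v_e = Isp · g₀ = 459 × 9.8 = 4498.2 m/s.
Δv = v_e · ln(19.961) = 4498.2 × 2.9938 ≈ 13466.6 m/s.

Δv ≈ 13500 m/s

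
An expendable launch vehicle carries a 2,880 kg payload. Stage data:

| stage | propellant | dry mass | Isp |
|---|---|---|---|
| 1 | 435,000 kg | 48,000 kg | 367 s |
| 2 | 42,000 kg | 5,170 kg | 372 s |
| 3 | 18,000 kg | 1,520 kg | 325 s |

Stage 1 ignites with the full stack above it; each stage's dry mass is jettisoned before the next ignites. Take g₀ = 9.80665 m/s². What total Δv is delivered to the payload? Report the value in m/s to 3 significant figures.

Δv ≈ 14100 m/s

Ignition mass of stage 1 = 435,000+48,000 + 42,000+5,170 + 18,000+1,520 + 2,880 = 552,570 kg.
Stage 1: m₀ = 552,570 kg, m_f = 552,570 − 435,000 = 117,570 kg; Δv = 367×9.80665×ln(4.7) = 3599.0×1.5475 ≈ 5570 m/s.
Stage 2: m₀ = 69,570 kg, m_f = 69,570 − 42,000 = 27,570 kg; Δv = 372×9.80665×ln(2.523) = 3648.1×0.9256 ≈ 3377 m/s.
Stage 3: m₀ = 22,400 kg, m_f = 22,400 − 18,000 = 4,400 kg; Δv = 325×9.80665×ln(5.091) = 3187.2×1.6275 ≈ 5187 m/s.
Total Δv = 5570 + 3377 + 5187 = 14134 m/s.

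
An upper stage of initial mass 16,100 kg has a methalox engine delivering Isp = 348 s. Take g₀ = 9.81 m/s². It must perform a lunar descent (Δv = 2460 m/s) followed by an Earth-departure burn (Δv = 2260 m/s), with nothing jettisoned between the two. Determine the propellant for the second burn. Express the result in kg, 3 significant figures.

v_e = Isp · g₀ = 348 × 9.81 = 3413.9 m/s.
After the first burn: m = 16100 × exp(−2460/3413.9) = 16100 × 0.48647 = 7,832.17 kg.
After the second burn: m = 7,832.17 × exp(−2260/3413.9) = 7,832.17 × 0.51582 = 4,039.99 kg.
Second-burn propellant = 7,832.17 − 4,039.99 = 3,792.18 kg.

propellant for the second burn ≈ 3790 kg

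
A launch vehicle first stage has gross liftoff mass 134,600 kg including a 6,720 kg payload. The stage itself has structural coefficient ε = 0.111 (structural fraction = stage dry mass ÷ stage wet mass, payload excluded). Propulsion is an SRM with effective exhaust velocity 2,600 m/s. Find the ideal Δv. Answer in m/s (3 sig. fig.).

Δv ≈ 4840 m/s

Stage wet mass = m₀ − payload = 134,600 − 6,720 = 127,880 kg.
Stage dry mass = ε × stage wet mass = 0.111 × 127,880 = 14,194.7 kg.
Burnout mass m_f = stage dry + payload = 14,194.7 + 6,720 = 20,914.7 kg.
By the Tsiolkovsky rocket equation, Δv = v_e · ln(134,600/20,914.7) = 2600.0 × ln(6.436) = 2600.0 × 1.8619 ≈ 4841 m/s.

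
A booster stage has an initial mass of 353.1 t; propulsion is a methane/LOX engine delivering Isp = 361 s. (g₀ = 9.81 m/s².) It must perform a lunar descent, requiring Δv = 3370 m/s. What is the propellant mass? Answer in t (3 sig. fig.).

v_e = Isp · g₀ = 361 × 9.81 = 3541.4 m/s.
m₀/m_f = exp(Δv / v_e) = exp(3370 / 3541.4) = exp(0.9516) = 2.5898.
m_f = 353.1 / 2.5898 = 136.343 t, so propellant = m₀ − m_f = 353.1 − 136.343 = 216.757 t.

propellant mass ≈ 217 t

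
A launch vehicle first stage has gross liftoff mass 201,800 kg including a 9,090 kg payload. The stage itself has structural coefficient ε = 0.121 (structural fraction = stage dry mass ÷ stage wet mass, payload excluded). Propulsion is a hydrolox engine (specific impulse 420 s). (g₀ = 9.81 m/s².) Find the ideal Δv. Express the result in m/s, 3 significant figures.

Stage wet mass = m₀ − payload = 201,800 − 9,090 = 192,710 kg.
Stage dry mass = ε × stage wet mass = 0.121 × 192,710 = 23,317.9 kg.
Burnout mass m_f = stage dry + payload = 23,317.9 + 9,090 = 32,407.9 kg.
v_e = Isp · g₀ = 420 × 9.81 = 4120.2 m/s.
Δv = v_e · ln(201,800/32,407.9) = 4120.2 × ln(6.227) = 4120.2 × 1.8289 ≈ 7535 m/s.

Δv ≈ 7540 m/s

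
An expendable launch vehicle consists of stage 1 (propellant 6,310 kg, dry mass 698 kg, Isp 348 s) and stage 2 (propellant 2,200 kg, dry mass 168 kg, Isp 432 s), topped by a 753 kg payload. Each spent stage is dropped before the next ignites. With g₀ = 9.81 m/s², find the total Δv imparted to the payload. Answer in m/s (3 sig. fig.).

Δv ≈ 8500 m/s

Ignition mass of stage 1 = 6,310+698 + 2,200+168 + 753 = 10,129 kg.
Stage 1: m₀ = 10,129 kg, m_f = 10,129 − 6,310 = 3,819 kg; Δv = 348×9.81×ln(2.652) = 3413.9×0.9754 ≈ 3330 m/s.
Stage 2: m₀ = 3,121 kg, m_f = 3,121 − 2,200 = 921 kg; Δv = 432×9.81×ln(3.389) = 4237.9×1.2204 ≈ 5172 m/s.
Total Δv = 3330 + 5172 = 8502 m/s.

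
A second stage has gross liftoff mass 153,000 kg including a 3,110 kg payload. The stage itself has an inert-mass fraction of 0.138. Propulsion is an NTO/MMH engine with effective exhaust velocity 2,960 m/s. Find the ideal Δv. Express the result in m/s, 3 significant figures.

Stage wet mass = m₀ − payload = 153,000 − 3,110 = 149,890 kg.
Stage dry mass = ε × stage wet mass = 0.138 × 149,890 = 20,684.8 kg.
Burnout mass m_f = stage dry + payload = 20,684.8 + 3,110 = 23,794.8 kg.
Using Δv = v_e ln(m₀/m_f): Δv = v_e · ln(153,000/23,794.8) = 2960.0 × ln(6.43) = 2960.0 × 1.8610 ≈ 5508 m/s.

Δv ≈ 5510 m/s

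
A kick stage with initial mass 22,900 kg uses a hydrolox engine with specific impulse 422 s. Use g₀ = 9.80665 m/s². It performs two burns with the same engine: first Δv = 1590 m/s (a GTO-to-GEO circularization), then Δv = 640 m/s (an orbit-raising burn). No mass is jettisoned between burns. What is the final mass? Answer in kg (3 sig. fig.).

final mass ≈ 13400 kg

v_e = Isp · g₀ = 422 × 9.80665 = 4138.4 m/s.
After the first burn: m = 22900 × exp(−1590/4138.4) = 22900 × 0.68099 = 15,594.7 kg.
After the second burn: m = 15,594.7 × exp(−640/4138.4) = 15,594.7 × 0.85672 = 13,360.3 kg.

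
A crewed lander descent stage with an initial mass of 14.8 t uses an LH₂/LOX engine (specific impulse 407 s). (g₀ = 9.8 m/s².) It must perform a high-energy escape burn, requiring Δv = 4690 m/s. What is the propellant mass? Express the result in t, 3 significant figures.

propellant mass ≈ 10.2 t

v_e = Isp · g₀ = 407 × 9.8 = 3988.6 m/s.
Using Δv = v_e ln(m₀/m_f): m₀/m_f = exp(Δv / v_e) = exp(4690 / 3988.6) = exp(1.1759) = 3.2409.
m_f = 14.8 / 3.2409 = 4.56663 t, so propellant = m₀ − m_f = 14.8 − 4.56663 = 10.23337 t.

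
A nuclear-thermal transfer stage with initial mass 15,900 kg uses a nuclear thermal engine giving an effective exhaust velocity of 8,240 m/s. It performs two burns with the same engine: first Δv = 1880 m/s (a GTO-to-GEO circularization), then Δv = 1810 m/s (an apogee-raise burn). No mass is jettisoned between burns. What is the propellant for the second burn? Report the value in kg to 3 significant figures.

propellant for the second burn ≈ 2500 kg

After the first burn: m = 15900 × exp(−1880/8240.0) = 15900 × 0.79600 = 12,656.4 kg.
After the second burn: m = 12,656.4 × exp(−1810/8240.0) = 12,656.4 × 0.80279 = 10,160.4 kg.
Second-burn propellant = 12,656.4 − 10,160.4 = 2,496 kg.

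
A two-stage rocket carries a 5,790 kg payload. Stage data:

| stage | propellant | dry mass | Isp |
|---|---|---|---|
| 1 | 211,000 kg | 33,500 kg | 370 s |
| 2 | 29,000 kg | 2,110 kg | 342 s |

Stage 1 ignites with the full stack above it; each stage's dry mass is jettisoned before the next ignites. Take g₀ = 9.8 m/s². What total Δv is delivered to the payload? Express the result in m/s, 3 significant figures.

Δv ≈ 10200 m/s

Ignition mass of stage 1 = 211,000+33,500 + 29,000+2,110 + 5,790 = 281,400 kg.
Stage 1: m₀ = 281,400 kg, m_f = 281,400 − 211,000 = 70,400 kg; Δv = 370×9.8×ln(3.997) = 3626.0×1.3856 ≈ 5024 m/s.
Stage 2: m₀ = 36,900 kg, m_f = 36,900 − 29,000 = 7,900 kg; Δv = 342×9.8×ln(4.671) = 3351.6×1.5413 ≈ 5166 m/s.
Total Δv = 5024 + 5166 = 10190 m/s.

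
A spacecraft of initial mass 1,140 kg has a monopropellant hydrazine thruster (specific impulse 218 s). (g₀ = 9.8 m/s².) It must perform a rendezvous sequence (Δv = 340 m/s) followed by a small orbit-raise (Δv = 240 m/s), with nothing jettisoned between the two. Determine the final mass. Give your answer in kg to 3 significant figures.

v_e = Isp · g₀ = 218 × 9.8 = 2136.4 m/s.
After the first burn: m = 1140 × exp(−340/2136.4) = 1140 × 0.85287 = 972.272 kg.
After the second burn: m = 972.272 × exp(−240/2136.4) = 972.272 × 0.89374 = 868.958 kg.

final mass ≈ 869 kg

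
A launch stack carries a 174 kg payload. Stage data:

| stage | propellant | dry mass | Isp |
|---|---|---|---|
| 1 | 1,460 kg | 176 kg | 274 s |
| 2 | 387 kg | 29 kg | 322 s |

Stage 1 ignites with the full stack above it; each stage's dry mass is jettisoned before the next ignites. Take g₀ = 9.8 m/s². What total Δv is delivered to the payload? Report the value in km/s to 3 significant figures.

Δv ≈ 6.23 km/s

Ignition mass of stage 1 = 1,460+176 + 387+29 + 174 = 2,226 kg.
Stage 1: m₀ = 2,226 kg, m_f = 2,226 − 1,460 = 766 kg; Δv = 274×9.8×ln(2.906) = 2685.2×1.0668 ≈ 2865 m/s.
Stage 2: m₀ = 590 kg, m_f = 590 − 387 = 203 kg; Δv = 322×9.8×ln(2.906) = 3155.6×1.0669 ≈ 3367 m/s.
Total Δv = 2865 + 3367 = 6232 m/s.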